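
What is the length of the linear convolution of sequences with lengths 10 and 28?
Linear/full convolution length: m + n - 1 = 10 + 28 - 1 = 37

37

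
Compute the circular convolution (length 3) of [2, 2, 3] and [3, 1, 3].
Use y[k] = Σ_j x[j]·h[(k-j) mod 3]. y[0] = 2×3 + 2×3 + 3×1 = 15; y[1] = 2×1 + 2×3 + 3×3 = 17; y[2] = 2×3 + 2×1 + 3×3 = 17. Result: [15, 17, 17]

[15, 17, 17]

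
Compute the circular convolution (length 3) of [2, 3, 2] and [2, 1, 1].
Use y[k] = Σ_j a[j]·b[(k-j) mod 3]. y[0] = 2×2 + 3×1 + 2×1 = 9; y[1] = 2×1 + 3×2 + 2×1 = 10; y[2] = 2×1 + 3×1 + 2×2 = 9. Result: [9, 10, 9]

[9, 10, 9]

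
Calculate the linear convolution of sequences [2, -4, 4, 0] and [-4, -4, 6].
y[0] = 2×-4 = -8; y[1] = 2×-4 + -4×-4 = 8; y[2] = 2×6 + -4×-4 + 4×-4 = 12; y[3] = -4×6 + 4×-4 + 0×-4 = -40; y[4] = 4×6 + 0×-4 = 24; y[5] = 0×6 = 0

[-8, 8, 12, -40, 24, 0]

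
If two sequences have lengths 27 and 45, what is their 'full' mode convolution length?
Linear/full convolution length: m + n - 1 = 27 + 45 - 1 = 71

71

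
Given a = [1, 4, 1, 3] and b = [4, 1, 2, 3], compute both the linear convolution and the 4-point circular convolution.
Linear: y_lin[0] = 1×4 = 4; y_lin[1] = 1×1 + 4×4 = 17; y_lin[2] = 1×2 + 4×1 + 1×4 = 10; y_lin[3] = 1×3 + 4×2 + 1×1 + 3×4 = 24; y_lin[4] = 4×3 + 1×2 + 3×1 = 17; y_lin[5] = 1×3 + 3×2 = 9; y_lin[6] = 3×3 = 9 → [4, 17, 10, 24, 17, 9, 9]. Circular (length 4): y[0] = 1×4 + 4×3 + 1×2 + 3×1 = 21; y[1] = 1×1 + 4×4 + 1×3 + 3×2 = 26; y[2] = 1×2 + 4×1 + 1×4 + 3×3 = 19; y[3] = 1×3 + 4×2 + 1×1 + 3×4 = 24 → [21, 26, 19, 24]

Linear: [4, 17, 10, 24, 17, 9, 9], Circular: [21, 26, 19, 24]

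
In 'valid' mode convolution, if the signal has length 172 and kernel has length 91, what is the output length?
'Valid' mode counts only positions where the kernel fully overlaps the signal: m - n + 1 = 172 - 91 + 1 = 82

82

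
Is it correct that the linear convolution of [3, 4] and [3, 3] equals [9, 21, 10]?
Recompute linear convolution of [3, 4] and [3, 3]: y[0] = 3×3 = 9; y[1] = 3×3 + 4×3 = 21; y[2] = 4×3 = 12 → [9, 21, 12]. Compare to given [9, 21, 10]: they differ at index 2: given 10, correct 12, so answer: No

No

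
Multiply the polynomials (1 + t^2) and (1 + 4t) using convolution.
Ascending coefficients: a = [1, 0, 1], b = [1, 4]. c[0] = 1×1 = 1; c[1] = 1×4 + 0×1 = 4; c[2] = 0×4 + 1×1 = 1; c[3] = 1×4 = 4. Result coefficients: [1, 4, 1, 4] → 1 + 4t + t^2 + 4t^3

1 + 4t + t^2 + 4t^3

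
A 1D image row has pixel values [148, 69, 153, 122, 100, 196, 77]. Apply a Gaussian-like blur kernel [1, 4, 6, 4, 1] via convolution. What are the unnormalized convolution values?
Convolve image row [148, 69, 153, 122, 100, 196, 77] with kernel [1, 4, 6, 4, 1]: y[0] = 148×1 = 148; y[1] = 148×4 + 69×1 = 661; y[2] = 148×6 + 69×4 + 153×1 = 1317; y[3] = 148×4 + 69×6 + 153×4 + 122×1 = 1740; y[4] = 148×1 + 69×4 + 153×6 + 122×4 + 100×1 = 1930; y[5] = 69×1 + 153×4 + 122×6 + 100×4 + 196×1 = 2009; y[6] = 153×1 + 122×4 + 100×6 + 196×4 + 77×1 = 2102; y[7] = 122×1 + 100×4 + 196×6 + 77×4 = 2006; y[8] = 100×1 + 196×4 + 77×6 = 1346; y[9] = 196×1 + 77×4 = 504; y[10] = 77×1 = 77 → [148, 661, 1317, 1740, 1930, 2009, 2102, 2006, 1346, 504, 77]. Normalization factor = sum(kernel) = 16.

[148, 661, 1317, 1740, 1930, 2009, 2102, 2006, 1346, 504, 77]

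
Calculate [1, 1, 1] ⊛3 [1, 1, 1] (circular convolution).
Use y[k] = Σ_j s[j]·t[(k-j) mod 3]. y[0] = 1×1 + 1×1 + 1×1 = 3; y[1] = 1×1 + 1×1 + 1×1 = 3; y[2] = 1×1 + 1×1 + 1×1 = 3. Result: [3, 3, 3]

[3, 3, 3]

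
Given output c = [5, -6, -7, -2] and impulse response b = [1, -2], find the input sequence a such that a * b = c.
Deconvolve c=[5, -6, -7, -2] by b=[1, -2]. Since b[0]=1, solve forward: a[0] = c[0] / 1 = 5; a[1] = (c[1] - 5×-2) / 1 = 4; a[2] = (c[2] - 4×-2) / 1 = 1. So a = [5, 4, 1]. Check by forward convolution: c[0] = 5×1 = 5; c[1] = 5×-2 + 4×1 = -6; c[2] = 4×-2 + 1×1 = -7; c[3] = 1×-2 = -2

[5, 4, 1]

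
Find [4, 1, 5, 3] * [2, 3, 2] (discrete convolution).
y[0] = 4×2 = 8; y[1] = 4×3 + 1×2 = 14; y[2] = 4×2 + 1×3 + 5×2 = 21; y[3] = 1×2 + 5×3 + 3×2 = 23; y[4] = 5×2 + 3×3 = 19; y[5] = 3×2 = 6

[8, 14, 21, 23, 19, 6]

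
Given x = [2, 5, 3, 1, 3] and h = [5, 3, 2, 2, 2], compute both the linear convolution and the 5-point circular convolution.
Linear: y_lin[0] = 2×5 = 10; y_lin[1] = 2×3 + 5×5 = 31; y_lin[2] = 2×2 + 5×3 + 3×5 = 34; y_lin[3] = 2×2 + 5×2 + 3×3 + 1×5 = 28; y_lin[4] = 2×2 + 5×2 + 3×2 + 1×3 + 3×5 = 38; y_lin[5] = 5×2 + 3×2 + 1×2 + 3×3 = 27; y_lin[6] = 3×2 + 1×2 + 3×2 = 14; y_lin[7] = 1×2 + 3×2 = 8; y_lin[8] = 3×2 = 6 → [10, 31, 34, 28, 38, 27, 14, 8, 6]. Circular (length 5): y[0] = 2×5 + 5×2 + 3×2 + 1×2 + 3×3 = 37; y[1] = 2×3 + 5×5 + 3×2 + 1×2 + 3×2 = 45; y[2] = 2×2 + 5×3 + 3×5 + 1×2 + 3×2 = 42; y[3] = 2×2 + 5×2 + 3×3 + 1×5 + 3×2 = 34; y[4] = 2×2 + 5×2 + 3×2 + 1×3 + 3×5 = 38 → [37, 45, 42, 34, 38]

Linear: [10, 31, 34, 28, 38, 27, 14, 8, 6], Circular: [37, 45, 42, 34, 38]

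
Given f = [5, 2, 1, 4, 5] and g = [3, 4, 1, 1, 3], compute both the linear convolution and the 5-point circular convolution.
Linear: y_lin[0] = 5×3 = 15; y_lin[1] = 5×4 + 2×3 = 26; y_lin[2] = 5×1 + 2×4 + 1×3 = 16; y_lin[3] = 5×1 + 2×1 + 1×4 + 4×3 = 23; y_lin[4] = 5×3 + 2×1 + 1×1 + 4×4 + 5×3 = 49; y_lin[5] = 2×3 + 1×1 + 4×1 + 5×4 = 31; y_lin[6] = 1×3 + 4×1 + 5×1 = 12; y_lin[7] = 4×3 + 5×1 = 17; y_lin[8] = 5×3 = 15 → [15, 26, 16, 23, 49, 31, 12, 17, 15]. Circular (length 5): y[0] = 5×3 + 2×3 + 1×1 + 4×1 + 5×4 = 46; y[1] = 5×4 + 2×3 + 1×3 + 4×1 + 5×1 = 38; y[2] = 5×1 + 2×4 + 1×3 + 4×3 + 5×1 = 33; y[3] = 5×1 + 2×1 + 1×4 + 4×3 + 5×3 = 38; y[4] = 5×3 + 2×1 + 1×1 + 4×4 + 5×3 = 49 → [46, 38, 33, 38, 49]

Linear: [15, 26, 16, 23, 49, 31, 12, 17, 15], Circular: [46, 38, 33, 38, 49]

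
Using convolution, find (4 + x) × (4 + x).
Ascending coefficients: a = [4, 1], b = [4, 1]. c[0] = 4×4 = 16; c[1] = 4×1 + 1×4 = 8; c[2] = 1×1 = 1. Result coefficients: [16, 8, 1] → 16 + 8x + x^2

16 + 8x + x^2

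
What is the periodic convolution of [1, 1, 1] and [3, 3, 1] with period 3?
Use y[k] = Σ_j a[j]·b[(k-j) mod 3]. y[0] = 1×3 + 1×1 + 1×3 = 7; y[1] = 1×3 + 1×3 + 1×1 = 7; y[2] = 1×1 + 1×3 + 1×3 = 7. Result: [7, 7, 7]

[7, 7, 7]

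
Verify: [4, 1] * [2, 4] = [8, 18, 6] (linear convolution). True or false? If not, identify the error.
Recompute linear convolution of [4, 1] and [2, 4]: y[0] = 4×2 = 8; y[1] = 4×4 + 1×2 = 18; y[2] = 1×4 = 4 → [8, 18, 4]. Compare to given [8, 18, 6]: they differ at index 2: given 6, correct 4, so answer: No

No. Error at index 2: given 6, correct 4.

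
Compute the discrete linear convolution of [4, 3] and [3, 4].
y[0] = 4×3 = 12; y[1] = 4×4 + 3×3 = 25; y[2] = 3×4 = 12

[12, 25, 12]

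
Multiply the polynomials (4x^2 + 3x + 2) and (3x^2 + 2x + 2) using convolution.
Ascending coefficients: a = [2, 3, 4], b = [2, 2, 3]. c[0] = 2×2 = 4; c[1] = 2×2 + 3×2 = 10; c[2] = 2×3 + 3×2 + 4×2 = 20; c[3] = 3×3 + 4×2 = 17; c[4] = 4×3 = 12. Result coefficients: [4, 10, 20, 17, 12] → 12x^4 + 17x^3 + 20x^2 + 10x + 4

12x^4 + 17x^3 + 20x^2 + 10x + 4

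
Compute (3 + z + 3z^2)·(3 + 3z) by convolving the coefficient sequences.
Ascending coefficients: a = [3, 1, 3], b = [3, 3]. c[0] = 3×3 = 9; c[1] = 3×3 + 1×3 = 12; c[2] = 1×3 + 3×3 = 12; c[3] = 3×3 = 9. Result coefficients: [9, 12, 12, 9] → 9 + 12z + 12z^2 + 9z^3

9 + 12z + 12z^2 + 9z^3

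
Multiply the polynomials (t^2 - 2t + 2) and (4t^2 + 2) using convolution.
Ascending coefficients: a = [2, -2, 1], b = [2, 0, 4]. c[0] = 2×2 = 4; c[1] = 2×0 + -2×2 = -4; c[2] = 2×4 + -2×0 + 1×2 = 10; c[3] = -2×4 + 1×0 = -8; c[4] = 1×4 = 4. Result coefficients: [4, -4, 10, -8, 4] → 4t^4 - 8t^3 + 10t^2 - 4t + 4

4t^4 - 8t^3 + 10t^2 - 4t + 4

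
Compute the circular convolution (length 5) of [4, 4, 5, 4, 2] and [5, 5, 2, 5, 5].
Use y[k] = Σ_j u[j]·v[(k-j) mod 5]. y[0] = 4×5 + 4×5 + 5×5 + 4×2 + 2×5 = 83; y[1] = 4×5 + 4×5 + 5×5 + 4×5 + 2×2 = 89; y[2] = 4×2 + 4×5 + 5×5 + 4×5 + 2×5 = 83; y[3] = 4×5 + 4×2 + 5×5 + 4×5 + 2×5 = 83; y[4] = 4×5 + 4×5 + 5×2 + 4×5 + 2×5 = 80. Result: [83, 89, 83, 83, 80]

[83, 89, 83, 83, 80]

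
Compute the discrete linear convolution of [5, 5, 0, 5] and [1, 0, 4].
y[0] = 5×1 = 5; y[1] = 5×0 + 5×1 = 5; y[2] = 5×4 + 5×0 + 0×1 = 20; y[3] = 5×4 + 0×0 + 5×1 = 25; y[4] = 0×4 + 5×0 = 0; y[5] = 5×4 = 20

[5, 5, 20, 25, 0, 20]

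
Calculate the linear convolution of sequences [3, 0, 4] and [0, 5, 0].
y[0] = 3×0 = 0; y[1] = 3×5 + 0×0 = 15; y[2] = 3×0 + 0×5 + 4×0 = 0; y[3] = 0×0 + 4×5 = 20; y[4] = 4×0 = 0

[0, 15, 0, 20, 0]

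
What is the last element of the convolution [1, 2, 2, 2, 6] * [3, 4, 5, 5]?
Use y[k] = Σ_i a[i]·b[k-i] at k=7. y[7] = 6×5 = 30

30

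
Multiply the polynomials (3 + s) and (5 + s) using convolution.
Ascending coefficients: a = [3, 1], b = [5, 1]. c[0] = 3×5 = 15; c[1] = 3×1 + 1×5 = 8; c[2] = 1×1 = 1. Result coefficients: [15, 8, 1] → 15 + 8s + s^2

15 + 8s + s^2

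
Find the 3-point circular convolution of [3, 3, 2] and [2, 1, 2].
Use y[k] = Σ_j f[j]·g[(k-j) mod 3]. y[0] = 3×2 + 3×2 + 2×1 = 14; y[1] = 3×1 + 3×2 + 2×2 = 13; y[2] = 3×2 + 3×1 + 2×2 = 13. Result: [14, 13, 13]

[14, 13, 13]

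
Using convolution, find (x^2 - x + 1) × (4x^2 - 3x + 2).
Ascending coefficients: a = [1, -1, 1], b = [2, -3, 4]. c[0] = 1×2 = 2; c[1] = 1×-3 + -1×2 = -5; c[2] = 1×4 + -1×-3 + 1×2 = 9; c[3] = -1×4 + 1×-3 = -7; c[4] = 1×4 = 4. Result coefficients: [2, -5, 9, -7, 4] → 4x^4 - 7x^3 + 9x^2 - 5x + 2

4x^4 - 7x^3 + 9x^2 - 5x + 2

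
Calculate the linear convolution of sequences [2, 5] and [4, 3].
y[0] = 2×4 = 8; y[1] = 2×3 + 5×4 = 26; y[2] = 5×3 = 15

[8, 26, 15]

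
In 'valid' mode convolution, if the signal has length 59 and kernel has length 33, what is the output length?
'Valid' mode counts only positions where the kernel fully overlaps the signal: m - n + 1 = 59 - 33 + 1 = 27

27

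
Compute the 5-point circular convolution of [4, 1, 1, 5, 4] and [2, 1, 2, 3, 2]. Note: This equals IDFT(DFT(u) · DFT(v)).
Either evaluate y[k] = Σ_j u[j]·v[(k-j) mod 5] directly, or use IDFT(DFT(u) · DFT(v)). y[0] = 4×2 + 1×2 + 1×3 + 5×2 + 4×1 = 27; y[1] = 4×1 + 1×2 + 1×2 + 5×3 + 4×2 = 31; y[2] = 4×2 + 1×1 + 1×2 + 5×2 + 4×3 = 33; y[3] = 4×3 + 1×2 + 1×1 + 5×2 + 4×2 = 33; y[4] = 4×2 + 1×3 + 1×2 + 5×1 + 4×2 = 26. Result: [27, 31, 33, 33, 26]

[27, 31, 33, 33, 26]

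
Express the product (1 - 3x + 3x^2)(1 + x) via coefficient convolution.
Ascending coefficients: a = [1, -3, 3], b = [1, 1]. c[0] = 1×1 = 1; c[1] = 1×1 + -3×1 = -2; c[2] = -3×1 + 3×1 = 0; c[3] = 3×1 = 3. Result coefficients: [1, -2, 0, 3] → 1 - 2x + 3x^3

1 - 2x + 3x^3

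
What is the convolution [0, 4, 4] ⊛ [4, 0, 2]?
y[0] = 0×4 = 0; y[1] = 0×0 + 4×4 = 16; y[2] = 0×2 + 4×0 + 4×4 = 16; y[3] = 4×2 + 4×0 = 8; y[4] = 4×2 = 8

[0, 16, 16, 8, 8]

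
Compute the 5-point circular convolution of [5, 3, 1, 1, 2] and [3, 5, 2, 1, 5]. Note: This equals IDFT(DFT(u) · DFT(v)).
Either evaluate y[k] = Σ_j u[j]·v[(k-j) mod 5] directly, or use IDFT(DFT(u) · DFT(v)). y[0] = 5×3 + 3×5 + 1×1 + 1×2 + 2×5 = 43; y[1] = 5×5 + 3×3 + 1×5 + 1×1 + 2×2 = 44; y[2] = 5×2 + 3×5 + 1×3 + 1×5 + 2×1 = 35; y[3] = 5×1 + 3×2 + 1×5 + 1×3 + 2×5 = 29; y[4] = 5×5 + 3×1 + 1×2 + 1×5 + 2×3 = 41. Result: [43, 44, 35, 29, 41]

[43, 44, 35, 29, 41]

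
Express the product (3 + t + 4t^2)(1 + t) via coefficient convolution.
Ascending coefficients: a = [3, 1, 4], b = [1, 1]. c[0] = 3×1 = 3; c[1] = 3×1 + 1×1 = 4; c[2] = 1×1 + 4×1 = 5; c[3] = 4×1 = 4. Result coefficients: [3, 4, 5, 4] → 3 + 4t + 5t^2 + 4t^3

3 + 4t + 5t^2 + 4t^3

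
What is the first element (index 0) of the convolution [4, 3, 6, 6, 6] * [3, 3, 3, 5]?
Use y[k] = Σ_i a[i]·b[k-i] at k=0. y[0] = 4×3 = 12

12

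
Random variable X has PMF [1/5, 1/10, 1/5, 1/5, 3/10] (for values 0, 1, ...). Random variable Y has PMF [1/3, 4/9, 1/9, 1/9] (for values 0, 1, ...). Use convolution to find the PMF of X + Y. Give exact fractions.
P(X+Y=k) = Σ_i P(X=i)·P(Y=k-i) — a convolution of [1/5, 1/10, 1/5, 1/5, 3/10] and [1/3, 4/9, 1/9, 1/9]. P(X+Y=0) = (1/5)×(1/3) = 1/15; P(X+Y=1) = (1/5)×(4/9) + (1/10)×(1/3) = 4/45 + 1/30 = 11/90; P(X+Y=2) = (1/5)×(1/9) + (1/10)×(4/9) + (1/5)×(1/3) = 1/45 + 2/45 + 1/15 = 2/15; P(X+Y=3) = (1/5)×(1/9) + (1/10)×(1/9) + (1/5)×(4/9) + (1/5)×(1/3) = 1/45 + 1/90 + 4/45 + 1/15 = 17/90; P(X+Y=4) = (1/10)×(1/9) + (1/5)×(1/9) + (1/5)×(4/9) + (3/10)×(1/3) = 1/90 + 1/45 + 4/45 + 1/10 = 2/9; P(X+Y=5) = (1/5)×(1/9) + (1/5)×(1/9) + (3/10)×(4/9) = 1/45 + 1/45 + 2/15 = 8/45; P(X+Y=6) = (1/5)×(1/9) + (3/10)×(1/9) = 1/45 + 1/30 = 1/18; P(X+Y=7) = (3/10)×(1/9) = 1/30. PMF: [1/15, 11/90, 2/15, 17/90, 2/9, 8/45, 1/18, 1/30] (sums to 1 ✓)

[1/15, 11/90, 2/15, 17/90, 2/9, 8/45, 1/18, 1/30]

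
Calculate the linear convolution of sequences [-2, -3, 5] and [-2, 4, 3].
y[0] = -2×-2 = 4; y[1] = -2×4 + -3×-2 = -2; y[2] = -2×3 + -3×4 + 5×-2 = -28; y[3] = -3×3 + 5×4 = 11; y[4] = 5×3 = 15

[4, -2, -28, 11, 15]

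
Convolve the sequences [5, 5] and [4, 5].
y[0] = 5×4 = 20; y[1] = 5×5 + 5×4 = 45; y[2] = 5×5 = 25

[20, 45, 25]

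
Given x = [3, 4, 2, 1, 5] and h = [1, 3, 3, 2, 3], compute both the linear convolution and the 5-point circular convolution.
Linear: y_lin[0] = 3×1 = 3; y_lin[1] = 3×3 + 4×1 = 13; y_lin[2] = 3×3 + 4×3 + 2×1 = 23; y_lin[3] = 3×2 + 4×3 + 2×3 + 1×1 = 25; y_lin[4] = 3×3 + 4×2 + 2×3 + 1×3 + 5×1 = 31; y_lin[5] = 4×3 + 2×2 + 1×3 + 5×3 = 34; y_lin[6] = 2×3 + 1×2 + 5×3 = 23; y_lin[7] = 1×3 + 5×2 = 13; y_lin[8] = 5×3 = 15 → [3, 13, 23, 25, 31, 34, 23, 13, 15]. Circular (length 5): y[0] = 3×1 + 4×3 + 2×2 + 1×3 + 5×3 = 37; y[1] = 3×3 + 4×1 + 2×3 + 1×2 + 5×3 = 36; y[2] = 3×3 + 4×3 + 2×1 + 1×3 + 5×2 = 36; y[3] = 3×2 + 4×3 + 2×3 + 1×1 + 5×3 = 40; y[4] = 3×3 + 4×2 + 2×3 + 1×3 + 5×1 = 31 → [37, 36, 36, 40, 31]

Linear: [3, 13, 23, 25, 31, 34, 23, 13, 15], Circular: [37, 36, 36, 40, 31]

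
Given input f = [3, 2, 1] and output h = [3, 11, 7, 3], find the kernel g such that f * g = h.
Output length 4 = len(f) + len(g) - 1 ⇒ len(g) = 2. Solve g forward using g[k] = (h[k] - Σ_{i≥1} f[i]·g[k-i]) / f[0]: g[0] = h[0] / f[0] = 3 / 3 = 1; g[1] = (h[1] - 2×1) / f[0] = (11 - 2×1) / 3 = 3. So g = [1, 3]. Forward-check [3, 2, 1] * [1, 3]: h[0] = 3×1 = 3; h[1] = 3×3 + 2×1 = 11; h[2] = 2×3 + 1×1 = 7; h[3] = 1×3 = 3 → [3, 11, 7, 3] ✓

[1, 3]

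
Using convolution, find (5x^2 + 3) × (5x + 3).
Ascending coefficients: a = [3, 0, 5], b = [3, 5]. c[0] = 3×3 = 9; c[1] = 3×5 + 0×3 = 15; c[2] = 0×5 + 5×3 = 15; c[3] = 5×5 = 25. Result coefficients: [9, 15, 15, 25] → 25x^3 + 15x^2 + 15x + 9

25x^3 + 15x^2 + 15x + 9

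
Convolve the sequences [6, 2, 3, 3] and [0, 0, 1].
y[0] = 6×0 = 0; y[1] = 6×0 + 2×0 = 0; y[2] = 6×1 + 2×0 + 3×0 = 6; y[3] = 2×1 + 3×0 + 3×0 = 2; y[4] = 3×1 + 3×0 = 3; y[5] = 3×1 = 3

[0, 0, 6, 2, 3, 3]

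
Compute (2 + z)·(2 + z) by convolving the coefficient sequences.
Ascending coefficients: a = [2, 1], b = [2, 1]. c[0] = 2×2 = 4; c[1] = 2×1 + 1×2 = 4; c[2] = 1×1 = 1. Result coefficients: [4, 4, 1] → 4 + 4z + z^2

4 + 4z + z^2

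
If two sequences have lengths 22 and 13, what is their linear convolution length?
Linear/full convolution length: m + n - 1 = 22 + 13 - 1 = 34

34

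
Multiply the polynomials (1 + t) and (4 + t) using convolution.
Ascending coefficients: a = [1, 1], b = [4, 1]. c[0] = 1×4 = 4; c[1] = 1×1 + 1×4 = 5; c[2] = 1×1 = 1. Result coefficients: [4, 5, 1] → 4 + 5t + t^2

4 + 5t + t^2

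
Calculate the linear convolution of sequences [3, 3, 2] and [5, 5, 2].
y[0] = 3×5 = 15; y[1] = 3×5 + 3×5 = 30; y[2] = 3×2 + 3×5 + 2×5 = 31; y[3] = 3×2 + 2×5 = 16; y[4] = 2×2 = 4

[15, 30, 31, 16, 4]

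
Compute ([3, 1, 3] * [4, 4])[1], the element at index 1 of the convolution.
Use y[k] = Σ_i a[i]·b[k-i] at k=1. y[1] = 3×4 + 1×4 = 16

16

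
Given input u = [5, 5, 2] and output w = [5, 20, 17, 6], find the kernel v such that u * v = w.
Output length 4 = len(u) + len(v) - 1 ⇒ len(v) = 2. Solve v forward using v[k] = (w[k] - Σ_{i≥1} u[i]·v[k-i]) / u[0]: v[0] = w[0] / u[0] = 5 / 5 = 1; v[1] = (w[1] - 5×1) / u[0] = (20 - 5×1) / 5 = 3. So v = [1, 3]. Forward-check [5, 5, 2] * [1, 3]: w[0] = 5×1 = 5; w[1] = 5×3 + 5×1 = 20; w[2] = 5×3 + 2×1 = 17; w[3] = 2×3 = 6 → [5, 20, 17, 6] ✓

[1, 3]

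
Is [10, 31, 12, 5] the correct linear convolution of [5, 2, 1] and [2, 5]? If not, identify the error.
Recompute linear convolution of [5, 2, 1] and [2, 5]: y[0] = 5×2 = 10; y[1] = 5×5 + 2×2 = 29; y[2] = 2×5 + 1×2 = 12; y[3] = 1×5 = 5 → [10, 29, 12, 5]. Compare to given [10, 31, 12, 5]: they differ at index 1: given 31, correct 29, so answer: No

No. Error at index 1: given 31, correct 29.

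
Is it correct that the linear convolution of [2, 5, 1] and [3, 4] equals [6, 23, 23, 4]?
Recompute linear convolution of [2, 5, 1] and [3, 4]: y[0] = 2×3 = 6; y[1] = 2×4 + 5×3 = 23; y[2] = 5×4 + 1×3 = 23; y[3] = 1×4 = 4 → [6, 23, 23, 4]. Given [6, 23, 23, 4] matches, so answer: Yes

Yes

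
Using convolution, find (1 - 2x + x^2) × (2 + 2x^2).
Ascending coefficients: a = [1, -2, 1], b = [2, 0, 2]. c[0] = 1×2 = 2; c[1] = 1×0 + -2×2 = -4; c[2] = 1×2 + -2×0 + 1×2 = 4; c[3] = -2×2 + 1×0 = -4; c[4] = 1×2 = 2. Result coefficients: [2, -4, 4, -4, 2] → 2 - 4x + 4x^2 - 4x^3 + 2x^4

2 - 4x + 4x^2 - 4x^3 + 2x^4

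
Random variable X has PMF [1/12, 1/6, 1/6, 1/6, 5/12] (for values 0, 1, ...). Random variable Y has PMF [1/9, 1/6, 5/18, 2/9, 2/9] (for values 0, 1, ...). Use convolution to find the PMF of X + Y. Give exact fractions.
P(X+Y=k) = Σ_i P(X=i)·P(Y=k-i) — a convolution of [1/12, 1/6, 1/6, 1/6, 5/12] and [1/9, 1/6, 5/18, 2/9, 2/9]. P(X+Y=0) = (1/12)×(1/9) = 1/108; P(X+Y=1) = (1/12)×(1/6) + (1/6)×(1/9) = 1/72 + 1/54 = 7/216; P(X+Y=2) = (1/12)×(5/18) + (1/6)×(1/6) + (1/6)×(1/9) = 5/216 + 1/36 + 1/54 = 5/72; P(X+Y=3) = (1/12)×(2/9) + (1/6)×(5/18) + (1/6)×(1/6) + (1/6)×(1/9) = 1/54 + 5/108 + 1/36 + 1/54 = 1/9; P(X+Y=4) = (1/12)×(2/9) + (1/6)×(2/9) + (1/6)×(5/18) + (1/6)×(1/6) + (5/12)×(1/9) = 1/54 + 1/27 + 5/108 + 1/36 + 5/108 = 19/108; P(X+Y=5) = (1/6)×(2/9) + (1/6)×(2/9) + (1/6)×(5/18) + (5/12)×(1/6) = 1/27 + 1/27 + 5/108 + 5/72 = 41/216; P(X+Y=6) = (1/6)×(2/9) + (1/6)×(2/9) + (5/12)×(5/18) = 1/27 + 1/27 + 25/216 = 41/216; P(X+Y=7) = (1/6)×(2/9) + (5/12)×(2/9) = 1/27 + 5/54 = 7/54; P(X+Y=8) = (5/12)×(2/9) = 5/54. PMF: [1/108, 7/216, 5/72, 1/9, 19/108, 41/216, 41/216, 7/54, 5/54] (sums to 1 ✓)

[1/108, 7/216, 5/72, 1/9, 19/108, 41/216, 41/216, 7/54, 5/54]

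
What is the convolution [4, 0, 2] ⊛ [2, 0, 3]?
y[0] = 4×2 = 8; y[1] = 4×0 + 0×2 = 0; y[2] = 4×3 + 0×0 + 2×2 = 16; y[3] = 0×3 + 2×0 = 0; y[4] = 2×3 = 6

[8, 0, 16, 0, 6]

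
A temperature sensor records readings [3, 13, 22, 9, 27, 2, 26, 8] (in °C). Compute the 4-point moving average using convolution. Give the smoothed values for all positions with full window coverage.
4-point moving average kernel = [1, 1, 1, 1]. Apply in 'valid' mode (full window coverage): avg[0] = (3 + 13 + 22 + 9) / 4 = 11.75; avg[1] = (13 + 22 + 9 + 27) / 4 = 17.75; avg[2] = (22 + 9 + 27 + 2) / 4 = 15.0; avg[3] = (9 + 27 + 2 + 26) / 4 = 16.0; avg[4] = (27 + 2 + 26 + 8) / 4 = 15.75. Smoothed values: [11.75, 17.75, 15.0, 16.0, 15.75]

[11.75, 17.75, 15.0, 16.0, 15.75]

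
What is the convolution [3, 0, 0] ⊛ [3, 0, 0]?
y[0] = 3×3 = 9; y[1] = 3×0 + 0×3 = 0; y[2] = 3×0 + 0×0 + 0×3 = 0; y[3] = 0×0 + 0×0 = 0; y[4] = 0×0 = 0

[9, 0, 0, 0, 0]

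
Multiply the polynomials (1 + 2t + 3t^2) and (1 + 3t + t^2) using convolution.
Ascending coefficients: a = [1, 2, 3], b = [1, 3, 1]. c[0] = 1×1 = 1; c[1] = 1×3 + 2×1 = 5; c[2] = 1×1 + 2×3 + 3×1 = 10; c[3] = 2×1 + 3×3 = 11; c[4] = 3×1 = 3. Result coefficients: [1, 5, 10, 11, 3] → 1 + 5t + 10t^2 + 11t^3 + 3t^4

1 + 5t + 10t^2 + 11t^3 + 3t^4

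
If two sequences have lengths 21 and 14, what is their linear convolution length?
Linear/full convolution length: m + n - 1 = 21 + 14 - 1 = 34

34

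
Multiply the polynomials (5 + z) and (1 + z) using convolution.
Ascending coefficients: a = [5, 1], b = [1, 1]. c[0] = 5×1 = 5; c[1] = 5×1 + 1×1 = 6; c[2] = 1×1 = 1. Result coefficients: [5, 6, 1] → 5 + 6z + z^2

5 + 6z + z^2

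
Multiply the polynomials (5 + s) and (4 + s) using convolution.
Ascending coefficients: a = [5, 1], b = [4, 1]. c[0] = 5×4 = 20; c[1] = 5×1 + 1×4 = 9; c[2] = 1×1 = 1. Result coefficients: [20, 9, 1] → 20 + 9s + s^2

20 + 9s + s^2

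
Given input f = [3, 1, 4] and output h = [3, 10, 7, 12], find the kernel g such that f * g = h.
Output length 4 = len(f) + len(g) - 1 ⇒ len(g) = 2. Solve g forward using g[k] = (h[k] - Σ_{i≥1} f[i]·g[k-i]) / f[0]: g[0] = h[0] / f[0] = 3 / 3 = 1; g[1] = (h[1] - 1×1) / f[0] = (10 - 1×1) / 3 = 3. So g = [1, 3]. Forward-check [3, 1, 4] * [1, 3]: h[0] = 3×1 = 3; h[1] = 3×3 + 1×1 = 10; h[2] = 1×3 + 4×1 = 7; h[3] = 4×3 = 12 → [3, 10, 7, 12] ✓

[1, 3]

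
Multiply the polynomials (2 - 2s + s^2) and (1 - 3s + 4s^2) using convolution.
Ascending coefficients: a = [2, -2, 1], b = [1, -3, 4]. c[0] = 2×1 = 2; c[1] = 2×-3 + -2×1 = -8; c[2] = 2×4 + -2×-3 + 1×1 = 15; c[3] = -2×4 + 1×-3 = -11; c[4] = 1×4 = 4. Result coefficients: [2, -8, 15, -11, 4] → 2 - 8s + 15s^2 - 11s^3 + 4s^4

2 - 8s + 15s^2 - 11s^3 + 4s^4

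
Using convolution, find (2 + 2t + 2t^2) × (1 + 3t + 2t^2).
Ascending coefficients: a = [2, 2, 2], b = [1, 3, 2]. c[0] = 2×1 = 2; c[1] = 2×3 + 2×1 = 8; c[2] = 2×2 + 2×3 + 2×1 = 12; c[3] = 2×2 + 2×3 = 10; c[4] = 2×2 = 4. Result coefficients: [2, 8, 12, 10, 4] → 2 + 8t + 12t^2 + 10t^3 + 4t^4

2 + 8t + 12t^2 + 10t^3 + 4t^4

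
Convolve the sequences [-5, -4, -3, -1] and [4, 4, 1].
y[0] = -5×4 = -20; y[1] = -5×4 + -4×4 = -36; y[2] = -5×1 + -4×4 + -3×4 = -33; y[3] = -4×1 + -3×4 + -1×4 = -20; y[4] = -3×1 + -1×4 = -7; y[5] = -1×1 = -1

[-20, -36, -33, -20, -7, -1]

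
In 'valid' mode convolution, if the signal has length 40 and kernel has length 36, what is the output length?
'Valid' mode counts only positions where the kernel fully overlaps the signal: m - n + 1 = 40 - 36 + 1 = 5

5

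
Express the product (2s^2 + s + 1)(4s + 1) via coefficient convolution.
Ascending coefficients: a = [1, 1, 2], b = [1, 4]. c[0] = 1×1 = 1; c[1] = 1×4 + 1×1 = 5; c[2] = 1×4 + 2×1 = 6; c[3] = 2×4 = 8. Result coefficients: [1, 5, 6, 8] → 8s^3 + 6s^2 + 5s + 1

8s^3 + 6s^2 + 5s + 1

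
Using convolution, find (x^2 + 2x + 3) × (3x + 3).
Ascending coefficients: a = [3, 2, 1], b = [3, 3]. c[0] = 3×3 = 9; c[1] = 3×3 + 2×3 = 15; c[2] = 2×3 + 1×3 = 9; c[3] = 1×3 = 3. Result coefficients: [9, 15, 9, 3] → 3x^3 + 9x^2 + 15x + 9

3x^3 + 9x^2 + 15x + 9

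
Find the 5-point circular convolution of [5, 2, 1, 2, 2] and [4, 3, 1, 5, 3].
Use y[k] = Σ_j x[j]·h[(k-j) mod 5]. y[0] = 5×4 + 2×3 + 1×5 + 2×1 + 2×3 = 39; y[1] = 5×3 + 2×4 + 1×3 + 2×5 + 2×1 = 38; y[2] = 5×1 + 2×3 + 1×4 + 2×3 + 2×5 = 31; y[3] = 5×5 + 2×1 + 1×3 + 2×4 + 2×3 = 44; y[4] = 5×3 + 2×5 + 1×1 + 2×3 + 2×4 = 40. Result: [39, 38, 31, 44, 40]

[39, 38, 31, 44, 40]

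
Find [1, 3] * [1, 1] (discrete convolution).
y[0] = 1×1 = 1; y[1] = 1×1 + 3×1 = 4; y[2] = 3×1 = 3

[1, 4, 3]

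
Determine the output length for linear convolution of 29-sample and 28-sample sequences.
Linear/full convolution length: m + n - 1 = 29 + 28 - 1 = 56

56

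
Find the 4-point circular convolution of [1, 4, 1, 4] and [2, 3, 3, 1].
Use y[k] = Σ_j s[j]·t[(k-j) mod 4]. y[0] = 1×2 + 4×1 + 1×3 + 4×3 = 21; y[1] = 1×3 + 4×2 + 1×1 + 4×3 = 24; y[2] = 1×3 + 4×3 + 1×2 + 4×1 = 21; y[3] = 1×1 + 4×3 + 1×3 + 4×2 = 24. Result: [21, 24, 21, 24]

[21, 24, 21, 24]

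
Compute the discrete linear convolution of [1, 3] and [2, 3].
y[0] = 1×2 = 2; y[1] = 1×3 + 3×2 = 9; y[2] = 3×3 = 9

[2, 9, 9]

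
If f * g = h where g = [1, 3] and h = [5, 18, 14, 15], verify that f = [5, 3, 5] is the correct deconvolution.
Forward-compute [5, 3, 5] * [1, 3]: h[0] = 5×1 = 5; h[1] = 5×3 + 3×1 = 18; h[2] = 3×3 + 5×1 = 14; h[3] = 5×3 = 15 → [5, 18, 14, 15]. Matches given h = [5, 18, 14, 15], so verified.

Verified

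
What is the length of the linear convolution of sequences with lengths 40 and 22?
Linear/full convolution length: m + n - 1 = 40 + 22 - 1 = 61

61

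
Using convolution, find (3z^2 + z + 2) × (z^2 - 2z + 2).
Ascending coefficients: a = [2, 1, 3], b = [2, -2, 1]. c[0] = 2×2 = 4; c[1] = 2×-2 + 1×2 = -2; c[2] = 2×1 + 1×-2 + 3×2 = 6; c[3] = 1×1 + 3×-2 = -5; c[4] = 3×1 = 3. Result coefficients: [4, -2, 6, -5, 3] → 3z^4 - 5z^3 + 6z^2 - 2z + 4

3z^4 - 5z^3 + 6z^2 - 2z + 4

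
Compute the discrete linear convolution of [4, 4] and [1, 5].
y[0] = 4×1 = 4; y[1] = 4×5 + 4×1 = 24; y[2] = 4×5 = 20

[4, 24, 20]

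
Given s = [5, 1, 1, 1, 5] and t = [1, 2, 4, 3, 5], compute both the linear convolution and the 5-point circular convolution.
Linear: y_lin[0] = 5×1 = 5; y_lin[1] = 5×2 + 1×1 = 11; y_lin[2] = 5×4 + 1×2 + 1×1 = 23; y_lin[3] = 5×3 + 1×4 + 1×2 + 1×1 = 22; y_lin[4] = 5×5 + 1×3 + 1×4 + 1×2 + 5×1 = 39; y_lin[5] = 1×5 + 1×3 + 1×4 + 5×2 = 22; y_lin[6] = 1×5 + 1×3 + 5×4 = 28; y_lin[7] = 1×5 + 5×3 = 20; y_lin[8] = 5×5 = 25 → [5, 11, 23, 22, 39, 22, 28, 20, 25]. Circular (length 5): y[0] = 5×1 + 1×5 + 1×3 + 1×4 + 5×2 = 27; y[1] = 5×2 + 1×1 + 1×5 + 1×3 + 5×4 = 39; y[2] = 5×4 + 1×2 + 1×1 + 1×5 + 5×3 = 43; y[3] = 5×3 + 1×4 + 1×2 + 1×1 + 5×5 = 47; y[4] = 5×5 + 1×3 + 1×4 + 1×2 + 5×1 = 39 → [27, 39, 43, 47, 39]

Linear: [5, 11, 23, 22, 39, 22, 28, 20, 25], Circular: [27, 39, 43, 47, 39]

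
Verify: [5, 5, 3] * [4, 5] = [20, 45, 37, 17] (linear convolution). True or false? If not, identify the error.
Recompute linear convolution of [5, 5, 3] and [4, 5]: y[0] = 5×4 = 20; y[1] = 5×5 + 5×4 = 45; y[2] = 5×5 + 3×4 = 37; y[3] = 3×5 = 15 → [20, 45, 37, 15]. Compare to given [20, 45, 37, 17]: they differ at index 3: given 17, correct 15, so answer: No

No. Error at index 3: given 17, correct 15.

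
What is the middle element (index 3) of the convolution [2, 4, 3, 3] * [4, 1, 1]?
Use y[k] = Σ_i a[i]·b[k-i] at k=3. y[3] = 4×1 + 3×1 + 3×4 = 19

19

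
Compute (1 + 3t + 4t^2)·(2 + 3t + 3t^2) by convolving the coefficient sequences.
Ascending coefficients: a = [1, 3, 4], b = [2, 3, 3]. c[0] = 1×2 = 2; c[1] = 1×3 + 3×2 = 9; c[2] = 1×3 + 3×3 + 4×2 = 20; c[3] = 3×3 + 4×3 = 21; c[4] = 4×3 = 12. Result coefficients: [2, 9, 20, 21, 12] → 2 + 9t + 20t^2 + 21t^3 + 12t^4

2 + 9t + 20t^2 + 21t^3 + 12t^4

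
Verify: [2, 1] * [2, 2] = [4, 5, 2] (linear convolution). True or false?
Recompute linear convolution of [2, 1] and [2, 2]: y[0] = 2×2 = 4; y[1] = 2×2 + 1×2 = 6; y[2] = 1×2 = 2 → [4, 6, 2]. Compare to given [4, 5, 2]: they differ at index 1: given 5, correct 6, so answer: No

No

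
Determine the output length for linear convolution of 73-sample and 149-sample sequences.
Linear/full convolution length: m + n - 1 = 73 + 149 - 1 = 221

221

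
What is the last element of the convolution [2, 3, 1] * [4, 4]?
Use y[k] = Σ_i a[i]·b[k-i] at k=3. y[3] = 1×4 = 4

4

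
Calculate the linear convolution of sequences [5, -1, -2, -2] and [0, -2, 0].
y[0] = 5×0 = 0; y[1] = 5×-2 + -1×0 = -10; y[2] = 5×0 + -1×-2 + -2×0 = 2; y[3] = -1×0 + -2×-2 + -2×0 = 4; y[4] = -2×0 + -2×-2 = 4; y[5] = -2×0 = 0

[0, -10, 2, 4, 4, 0]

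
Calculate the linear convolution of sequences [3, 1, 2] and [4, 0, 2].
y[0] = 3×4 = 12; y[1] = 3×0 + 1×4 = 4; y[2] = 3×2 + 1×0 + 2×4 = 14; y[3] = 1×2 + 2×0 = 2; y[4] = 2×2 = 4

[12, 4, 14, 2, 4]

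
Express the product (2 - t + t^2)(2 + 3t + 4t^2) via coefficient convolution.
Ascending coefficients: a = [2, -1, 1], b = [2, 3, 4]. c[0] = 2×2 = 4; c[1] = 2×3 + -1×2 = 4; c[2] = 2×4 + -1×3 + 1×2 = 7; c[3] = -1×4 + 1×3 = -1; c[4] = 1×4 = 4. Result coefficients: [4, 4, 7, -1, 4] → 4 + 4t + 7t^2 - t^3 + 4t^4

4 + 4t + 7t^2 - t^3 + 4t^4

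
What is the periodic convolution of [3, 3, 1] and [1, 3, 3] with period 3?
Use y[k] = Σ_j s[j]·t[(k-j) mod 3]. y[0] = 3×1 + 3×3 + 1×3 = 15; y[1] = 3×3 + 3×1 + 1×3 = 15; y[2] = 3×3 + 3×3 + 1×1 = 19. Result: [15, 15, 19]

[15, 15, 19]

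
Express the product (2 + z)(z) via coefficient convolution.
Ascending coefficients: a = [2, 1], b = [0, 1]. c[0] = 2×0 = 0; c[1] = 2×1 + 1×0 = 2; c[2] = 1×1 = 1. Result coefficients: [0, 2, 1] → 2z + z^2

2z + z^2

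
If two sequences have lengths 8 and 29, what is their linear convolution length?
Linear/full convolution length: m + n - 1 = 8 + 29 - 1 = 36

36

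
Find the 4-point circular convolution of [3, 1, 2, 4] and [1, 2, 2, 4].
Use y[k] = Σ_j f[j]·g[(k-j) mod 4]. y[0] = 3×1 + 1×4 + 2×2 + 4×2 = 19; y[1] = 3×2 + 1×1 + 2×4 + 4×2 = 23; y[2] = 3×2 + 1×2 + 2×1 + 4×4 = 26; y[3] = 3×4 + 1×2 + 2×2 + 4×1 = 22. Result: [19, 23, 26, 22]

[19, 23, 26, 22]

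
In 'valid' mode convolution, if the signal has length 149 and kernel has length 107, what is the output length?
'Valid' mode counts only positions where the kernel fully overlaps the signal: m - n + 1 = 149 - 107 + 1 = 43

43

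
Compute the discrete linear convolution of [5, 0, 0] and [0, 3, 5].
y[0] = 5×0 = 0; y[1] = 5×3 + 0×0 = 15; y[2] = 5×5 + 0×3 + 0×0 = 25; y[3] = 0×5 + 0×3 = 0; y[4] = 0×5 = 0

[0, 15, 25, 0, 0]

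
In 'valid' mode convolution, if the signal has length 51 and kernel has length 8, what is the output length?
'Valid' mode counts only positions where the kernel fully overlaps the signal: m - n + 1 = 51 - 8 + 1 = 44

44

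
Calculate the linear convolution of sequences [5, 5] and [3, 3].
y[0] = 5×3 = 15; y[1] = 5×3 + 5×3 = 30; y[2] = 5×3 = 15

[15, 30, 15]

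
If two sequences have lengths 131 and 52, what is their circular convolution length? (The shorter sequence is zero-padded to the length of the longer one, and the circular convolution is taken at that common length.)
Circular convolution (zero-padding the shorter input) has length max(m, n) = max(131, 52) = 131

131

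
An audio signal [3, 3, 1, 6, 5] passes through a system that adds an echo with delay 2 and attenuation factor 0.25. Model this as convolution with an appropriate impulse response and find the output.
Direct-path + delayed-attenuated-path model → impulse response h = [1, 0, 0.25] (1 at lag 0, 0.25 at lag 2). Output y[n] = x[n] + 0.25·x[n - 2] (with x[n] = 0 outside 0..4): y[0] = 3 + 0.25×0 = 3; y[1] = 3 + 0.25×0 = 3; y[2] = 1 + 0.25×3 = 1.75; y[3] = 6 + 0.25×3 = 6.75; y[4] = 5 + 0.25×1 = 5.25; y[5] = 0 + 0.25×6 = 1.5; y[6] = 0 + 0.25×5 = 1.25. So y = [3, 3, 1.75, 6.75, 5.25, 1.5, 1.25]

[3, 3, 1.75, 6.75, 5.25, 1.5, 1.25]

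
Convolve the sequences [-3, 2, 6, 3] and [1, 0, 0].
y[0] = -3×1 = -3; y[1] = -3×0 + 2×1 = 2; y[2] = -3×0 + 2×0 + 6×1 = 6; y[3] = 2×0 + 6×0 + 3×1 = 3; y[4] = 6×0 + 3×0 = 0; y[5] = 3×0 = 0

[-3, 2, 6, 3, 0, 0]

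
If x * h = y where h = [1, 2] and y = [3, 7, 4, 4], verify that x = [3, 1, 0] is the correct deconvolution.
Forward-compute [3, 1, 0] * [1, 2]: y[0] = 3×1 = 3; y[1] = 3×2 + 1×1 = 7; y[2] = 1×2 + 0×1 = 2; y[3] = 0×2 = 0 → [3, 7, 2, 0]. Does not match given y = [3, 7, 4, 4].

Not verified. [3, 1, 0] * [1, 2] = [3, 7, 2, 0], which differs from [3, 7, 4, 4] at index 2.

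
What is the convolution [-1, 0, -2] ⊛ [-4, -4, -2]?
y[0] = -1×-4 = 4; y[1] = -1×-4 + 0×-4 = 4; y[2] = -1×-2 + 0×-4 + -2×-4 = 10; y[3] = 0×-2 + -2×-4 = 8; y[4] = -2×-2 = 4

[4, 4, 10, 8, 4]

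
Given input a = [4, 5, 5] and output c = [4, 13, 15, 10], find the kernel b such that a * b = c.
Output length 4 = len(a) + len(b) - 1 ⇒ len(b) = 2. Solve b forward using b[k] = (c[k] - Σ_{i≥1} a[i]·b[k-i]) / a[0]: b[0] = c[0] / a[0] = 4 / 4 = 1; b[1] = (c[1] - 5×1) / a[0] = (13 - 5×1) / 4 = 2. So b = [1, 2]. Forward-check [4, 5, 5] * [1, 2]: c[0] = 4×1 = 4; c[1] = 4×2 + 5×1 = 13; c[2] = 5×2 + 5×1 = 15; c[3] = 5×2 = 10 → [4, 13, 15, 10] ✓

[1, 2]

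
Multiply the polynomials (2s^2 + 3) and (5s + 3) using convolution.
Ascending coefficients: a = [3, 0, 2], b = [3, 5]. c[0] = 3×3 = 9; c[1] = 3×5 + 0×3 = 15; c[2] = 0×5 + 2×3 = 6; c[3] = 2×5 = 10. Result coefficients: [9, 15, 6, 10] → 10s^3 + 6s^2 + 15s + 9

10s^3 + 6s^2 + 15s + 9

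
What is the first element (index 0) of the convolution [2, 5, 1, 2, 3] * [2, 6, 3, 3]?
Use y[k] = Σ_i a[i]·b[k-i] at k=0. y[0] = 2×2 = 4

4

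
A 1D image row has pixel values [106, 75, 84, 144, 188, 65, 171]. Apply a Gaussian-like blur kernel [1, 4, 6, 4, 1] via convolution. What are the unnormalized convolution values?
Convolve image row [106, 75, 84, 144, 188, 65, 171] with kernel [1, 4, 6, 4, 1]: y[0] = 106×1 = 106; y[1] = 106×4 + 75×1 = 499; y[2] = 106×6 + 75×4 + 84×1 = 1020; y[3] = 106×4 + 75×6 + 84×4 + 144×1 = 1354; y[4] = 106×1 + 75×4 + 84×6 + 144×4 + 188×1 = 1674; y[5] = 75×1 + 84×4 + 144×6 + 188×4 + 65×1 = 2092; y[6] = 84×1 + 144×4 + 188×6 + 65×4 + 171×1 = 2219; y[7] = 144×1 + 188×4 + 65×6 + 171×4 = 1970; y[8] = 188×1 + 65×4 + 171×6 = 1474; y[9] = 65×1 + 171×4 = 749; y[10] = 171×1 = 171 → [106, 499, 1020, 1354, 1674, 2092, 2219, 1970, 1474, 749, 171]. Normalization factor = sum(kernel) = 16.

[106, 499, 1020, 1354, 1674, 2092, 2219, 1970, 1474, 749, 171]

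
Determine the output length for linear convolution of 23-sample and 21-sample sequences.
Linear/full convolution length: m + n - 1 = 23 + 21 - 1 = 43

43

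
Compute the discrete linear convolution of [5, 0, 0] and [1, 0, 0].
y[0] = 5×1 = 5; y[1] = 5×0 + 0×1 = 0; y[2] = 5×0 + 0×0 + 0×1 = 0; y[3] = 0×0 + 0×0 = 0; y[4] = 0×0 = 0

[5, 0, 0, 0, 0]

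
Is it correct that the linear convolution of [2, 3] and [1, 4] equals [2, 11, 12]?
Recompute linear convolution of [2, 3] and [1, 4]: y[0] = 2×1 = 2; y[1] = 2×4 + 3×1 = 11; y[2] = 3×4 = 12 → [2, 11, 12]. Given [2, 11, 12] matches, so answer: Yes

Yes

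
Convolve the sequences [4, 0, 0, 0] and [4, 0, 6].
y[0] = 4×4 = 16; y[1] = 4×0 + 0×4 = 0; y[2] = 4×6 + 0×0 + 0×4 = 24; y[3] = 0×6 + 0×0 + 0×4 = 0; y[4] = 0×6 + 0×0 = 0; y[5] = 0×6 = 0

[16, 0, 24, 0, 0, 0]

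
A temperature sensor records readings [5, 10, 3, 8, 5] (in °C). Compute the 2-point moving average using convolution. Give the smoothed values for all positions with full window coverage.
2-point moving average kernel = [1, 1]. Apply in 'valid' mode (full window coverage): avg[0] = (5 + 10) / 2 = 7.5; avg[1] = (10 + 3) / 2 = 6.5; avg[2] = (3 + 8) / 2 = 5.5; avg[3] = (8 + 5) / 2 = 6.5. Smoothed values: [7.5, 6.5, 5.5, 6.5]

[7.5, 6.5, 5.5, 6.5]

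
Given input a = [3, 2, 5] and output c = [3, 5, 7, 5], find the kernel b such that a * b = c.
Output length 4 = len(a) + len(b) - 1 ⇒ len(b) = 2. Solve b forward using b[k] = (c[k] - Σ_{i≥1} a[i]·b[k-i]) / a[0]: b[0] = c[0] / a[0] = 3 / 3 = 1; b[1] = (c[1] - 2×1) / a[0] = (5 - 2×1) / 3 = 1. So b = [1, 1]. Forward-check [3, 2, 5] * [1, 1]: c[0] = 3×1 = 3; c[1] = 3×1 + 2×1 = 5; c[2] = 2×1 + 5×1 = 7; c[3] = 5×1 = 5 → [3, 5, 7, 5] ✓

[1, 1]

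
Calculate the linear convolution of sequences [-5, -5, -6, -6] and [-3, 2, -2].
y[0] = -5×-3 = 15; y[1] = -5×2 + -5×-3 = 5; y[2] = -5×-2 + -5×2 + -6×-3 = 18; y[3] = -5×-2 + -6×2 + -6×-3 = 16; y[4] = -6×-2 + -6×2 = 0; y[5] = -6×-2 = 12

[15, 5, 18, 16, 0, 12]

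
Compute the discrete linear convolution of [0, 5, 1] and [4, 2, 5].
y[0] = 0×4 = 0; y[1] = 0×2 + 5×4 = 20; y[2] = 0×5 + 5×2 + 1×4 = 14; y[3] = 5×5 + 1×2 = 27; y[4] = 1×5 = 5

[0, 20, 14, 27, 5]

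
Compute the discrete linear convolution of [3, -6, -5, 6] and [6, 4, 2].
y[0] = 3×6 = 18; y[1] = 3×4 + -6×6 = -24; y[2] = 3×2 + -6×4 + -5×6 = -48; y[3] = -6×2 + -5×4 + 6×6 = 4; y[4] = -5×2 + 6×4 = 14; y[5] = 6×2 = 12

[18, -24, -48, 4, 14, 12]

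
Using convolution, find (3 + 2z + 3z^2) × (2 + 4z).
Ascending coefficients: a = [3, 2, 3], b = [2, 4]. c[0] = 3×2 = 6; c[1] = 3×4 + 2×2 = 16; c[2] = 2×4 + 3×2 = 14; c[3] = 3×4 = 12. Result coefficients: [6, 16, 14, 12] → 6 + 16z + 14z^2 + 12z^3

6 + 16z + 14z^2 + 12z^3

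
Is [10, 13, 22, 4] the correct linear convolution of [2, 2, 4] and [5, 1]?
Recompute linear convolution of [2, 2, 4] and [5, 1]: y[0] = 2×5 = 10; y[1] = 2×1 + 2×5 = 12; y[2] = 2×1 + 4×5 = 22; y[3] = 4×1 = 4 → [10, 12, 22, 4]. Compare to given [10, 13, 22, 4]: they differ at index 1: given 13, correct 12, so answer: No

No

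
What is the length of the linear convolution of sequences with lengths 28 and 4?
Linear/full convolution length: m + n - 1 = 28 + 4 - 1 = 31

31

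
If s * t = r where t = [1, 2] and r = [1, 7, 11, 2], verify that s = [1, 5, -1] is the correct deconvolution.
Forward-compute [1, 5, -1] * [1, 2]: r[0] = 1×1 = 1; r[1] = 1×2 + 5×1 = 7; r[2] = 5×2 + -1×1 = 9; r[3] = -1×2 = -2 → [1, 7, 9, -2]. Does not match given r = [1, 7, 11, 2].

Not verified. [1, 5, -1] * [1, 2] = [1, 7, 9, -2], which differs from [1, 7, 11, 2] at index 2.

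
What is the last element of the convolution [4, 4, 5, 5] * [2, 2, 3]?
Use y[k] = Σ_i a[i]·b[k-i] at k=5. y[5] = 5×3 = 15

15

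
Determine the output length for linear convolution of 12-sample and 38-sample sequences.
Linear/full convolution length: m + n - 1 = 12 + 38 - 1 = 49

49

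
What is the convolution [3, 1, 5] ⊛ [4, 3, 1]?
y[0] = 3×4 = 12; y[1] = 3×3 + 1×4 = 13; y[2] = 3×1 + 1×3 + 5×4 = 26; y[3] = 1×1 + 5×3 = 16; y[4] = 5×1 = 5

[12, 13, 26, 16, 5]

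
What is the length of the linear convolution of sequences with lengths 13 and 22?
Linear/full convolution length: m + n - 1 = 13 + 22 - 1 = 34

34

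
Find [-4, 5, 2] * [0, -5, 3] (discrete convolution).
y[0] = -4×0 = 0; y[1] = -4×-5 + 5×0 = 20; y[2] = -4×3 + 5×-5 + 2×0 = -37; y[3] = 5×3 + 2×-5 = 5; y[4] = 2×3 = 6

[0, 20, -37, 5, 6]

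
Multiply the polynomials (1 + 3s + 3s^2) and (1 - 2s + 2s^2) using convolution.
Ascending coefficients: a = [1, 3, 3], b = [1, -2, 2]. c[0] = 1×1 = 1; c[1] = 1×-2 + 3×1 = 1; c[2] = 1×2 + 3×-2 + 3×1 = -1; c[3] = 3×2 + 3×-2 = 0; c[4] = 3×2 = 6. Result coefficients: [1, 1, -1, 0, 6] → 1 + s - s^2 + 6s^4

1 + s - s^2 + 6s^4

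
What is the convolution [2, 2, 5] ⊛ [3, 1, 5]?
y[0] = 2×3 = 6; y[1] = 2×1 + 2×3 = 8; y[2] = 2×5 + 2×1 + 5×3 = 27; y[3] = 2×5 + 5×1 = 15; y[4] = 5×5 = 25

[6, 8, 27, 15, 25]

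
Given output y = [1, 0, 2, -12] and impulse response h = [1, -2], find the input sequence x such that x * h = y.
Deconvolve y=[1, 0, 2, -12] by h=[1, -2]. Since h[0]=1, solve forward: x[0] = y[0] / 1 = 1; x[1] = (y[1] - 1×-2) / 1 = 2; x[2] = (y[2] - 2×-2) / 1 = 6. So x = [1, 2, 6]. Check by forward convolution: y[0] = 1×1 = 1; y[1] = 1×-2 + 2×1 = 0; y[2] = 2×-2 + 6×1 = 2; y[3] = 6×-2 = -12

[1, 2, 6]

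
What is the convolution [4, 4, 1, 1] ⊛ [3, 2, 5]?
y[0] = 4×3 = 12; y[1] = 4×2 + 4×3 = 20; y[2] = 4×5 + 4×2 + 1×3 = 31; y[3] = 4×5 + 1×2 + 1×3 = 25; y[4] = 1×5 + 1×2 = 7; y[5] = 1×5 = 5

[12, 20, 31, 25, 7, 5]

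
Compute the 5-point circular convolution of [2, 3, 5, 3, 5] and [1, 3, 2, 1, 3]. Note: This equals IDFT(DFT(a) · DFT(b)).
Either evaluate y[k] = Σ_j a[j]·b[(k-j) mod 5] directly, or use IDFT(DFT(a) · DFT(b)). y[0] = 2×1 + 3×3 + 5×1 + 3×2 + 5×3 = 37; y[1] = 2×3 + 3×1 + 5×3 + 3×1 + 5×2 = 37; y[2] = 2×2 + 3×3 + 5×1 + 3×3 + 5×1 = 32; y[3] = 2×1 + 3×2 + 5×3 + 3×1 + 5×3 = 41; y[4] = 2×3 + 3×1 + 5×2 + 3×3 + 5×1 = 33. Result: [37, 37, 32, 41, 33]

[37, 37, 32, 41, 33]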